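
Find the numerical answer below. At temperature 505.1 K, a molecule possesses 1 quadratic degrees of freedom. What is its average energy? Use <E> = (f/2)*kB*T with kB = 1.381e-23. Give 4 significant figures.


Step 1: f/2 = 1/2 = 0.5
Step 2: kB*T = 1.381e-23 * 505.1 = 6.975e-21
Step 3: <E> = 0.5 * 6.975e-21 = 3.488e-21 J

3.488e-21


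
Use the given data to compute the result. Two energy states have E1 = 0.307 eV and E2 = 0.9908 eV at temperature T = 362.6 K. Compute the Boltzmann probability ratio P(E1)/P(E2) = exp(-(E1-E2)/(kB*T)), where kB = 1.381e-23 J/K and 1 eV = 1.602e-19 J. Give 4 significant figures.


Step 1: Compute energy difference dE = E1 - E2 = 0.307 - 0.9908 = -0.6838 eV
Step 2: Convert to Joules: dE_J = -0.6838 * 1.602e-19 = -1.095e-19 J
Step 3: Compute exponent = -dE_J / (kB * T) = -(-1.095e-19) / (1.381e-23 * 362.6) = 21.88
Step 4: P(E1)/P(E2) = exp(21.88) = 3.167e+09

3.167e+09


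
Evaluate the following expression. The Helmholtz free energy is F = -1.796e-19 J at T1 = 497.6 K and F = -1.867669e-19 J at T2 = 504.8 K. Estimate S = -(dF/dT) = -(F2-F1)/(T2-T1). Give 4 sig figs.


Step 1: dF = F2 - F1 = -1.867669e-19 - (-1.796e-19) = -7.1669e-21 J
Step 2: dT = T2 - T1 = 504.8 - 497.6 = 7.2 K
Step 3: S = -dF/dT = -(-7.1669e-21)/7.2 = 9.954e-22 J/K

9.954e-22


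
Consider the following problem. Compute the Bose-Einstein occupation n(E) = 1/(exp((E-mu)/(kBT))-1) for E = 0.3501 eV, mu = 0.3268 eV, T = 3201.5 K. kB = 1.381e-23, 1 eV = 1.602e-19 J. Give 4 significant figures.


Step 1: (E - mu) = 0.0233 eV
Step 2: x = (E-mu)*eV/(kB*T) = 0.0233*1.602e-19/(1.381e-23*3201.5) = 0.08443
Step 3: exp(x) = 1.088
Step 4: n = 1/(exp(x)-1) = 11.35

11.35


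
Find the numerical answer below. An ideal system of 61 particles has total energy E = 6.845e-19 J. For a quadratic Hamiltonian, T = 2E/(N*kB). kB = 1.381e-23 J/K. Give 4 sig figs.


Step 1: Numerator = 2*E = 2*6.845e-19 = 1.369e-18 J
Step 2: Denominator = N*kB = 61*1.381e-23 = 8.424e-22
Step 3: T = 1.369e-18 / 8.424e-22 = 1625 K

1625


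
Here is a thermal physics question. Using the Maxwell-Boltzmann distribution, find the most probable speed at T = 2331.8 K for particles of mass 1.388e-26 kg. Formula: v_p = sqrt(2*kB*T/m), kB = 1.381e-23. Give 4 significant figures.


Step 1: Numerator = 2*kB*T = 2*1.381e-23*2331.8 = 6.44e-20
Step 2: Ratio = 6.44e-20 / 1.388e-26 = 4.64e+06
Step 3: v_p = sqrt(4.64e+06) = 2154 m/s

2154


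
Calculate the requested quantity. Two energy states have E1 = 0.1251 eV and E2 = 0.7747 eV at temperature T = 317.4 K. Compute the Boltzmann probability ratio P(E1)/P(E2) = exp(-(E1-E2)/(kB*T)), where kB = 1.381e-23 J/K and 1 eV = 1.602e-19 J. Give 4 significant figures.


Step 1: Compute energy difference dE = E1 - E2 = 0.1251 - 0.7747 = -0.6496 eV
Step 2: Convert to Joules: dE_J = -0.6496 * 1.602e-19 = -1.041e-19 J
Step 3: Compute exponent = -dE_J / (kB * T) = -(-1.041e-19) / (1.381e-23 * 317.4) = 23.74
Step 4: P(E1)/P(E2) = exp(23.74) = 2.045e+10

2.045e+10


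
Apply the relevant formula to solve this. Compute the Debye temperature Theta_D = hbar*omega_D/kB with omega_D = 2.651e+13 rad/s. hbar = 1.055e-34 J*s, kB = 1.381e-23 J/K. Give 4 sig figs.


Step 1: hbar*omega_D = 1.055e-34 * 2.651e+13 = 2.797e-21 J
Step 2: Theta_D = 2.797e-21 / 1.381e-23
Step 3: Theta_D = 202.5 K

202.5


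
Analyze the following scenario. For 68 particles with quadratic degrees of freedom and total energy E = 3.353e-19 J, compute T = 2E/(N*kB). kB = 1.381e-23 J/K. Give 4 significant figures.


Step 1: Numerator = 2*E = 2*3.353e-19 = 6.706e-19 J
Step 2: Denominator = N*kB = 68*1.381e-23 = 9.391e-22
Step 3: T = 6.706e-19 / 9.391e-22 = 714.1 K

714.1


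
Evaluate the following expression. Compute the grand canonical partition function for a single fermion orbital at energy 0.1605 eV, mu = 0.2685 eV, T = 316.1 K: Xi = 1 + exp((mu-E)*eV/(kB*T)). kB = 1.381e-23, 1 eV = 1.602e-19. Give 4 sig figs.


Step 1: (mu - E) = 0.2685 - 0.1605 = 0.108 eV
Step 2: x = (mu-E)*eV/(kB*T) = 0.108*1.602e-19/(1.381e-23*316.1) = 3.963
Step 3: exp(x) = 52.64
Step 4: Xi = 1 + 52.64 = 53.64

53.64


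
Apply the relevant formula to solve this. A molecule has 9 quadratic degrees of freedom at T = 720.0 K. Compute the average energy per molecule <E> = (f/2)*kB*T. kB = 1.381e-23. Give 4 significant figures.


Step 1: f/2 = 9/2 = 4.5
Step 2: kB*T = 1.381e-23 * 720.0 = 9.943e-21
Step 3: <E> = 4.5 * 9.943e-21 = 4.474e-20 J

4.474e-20


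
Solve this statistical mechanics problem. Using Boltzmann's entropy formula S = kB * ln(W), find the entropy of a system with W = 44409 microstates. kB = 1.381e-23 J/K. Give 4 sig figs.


Step 1: ln(W) = ln(44409) = 10.7
Step 2: S = kB * ln(W) = 1.381e-23 * 10.7
Step 3: S = 1.478e-22 J/K

1.478e-22


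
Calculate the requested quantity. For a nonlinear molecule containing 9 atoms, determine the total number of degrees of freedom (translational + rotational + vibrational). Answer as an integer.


Step 1: Translational DOF = 3
Step 2: Rotational DOF (nonlinear) = 3
Step 3: Vibrational DOF = 3*9 - 6 = 21
Step 4: Total = 3 + 3 + 21 = 27

27


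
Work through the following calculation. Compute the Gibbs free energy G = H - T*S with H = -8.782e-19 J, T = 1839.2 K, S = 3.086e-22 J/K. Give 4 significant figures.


Step 1: T*S = 1839.2 * 3.086e-22 = 5.676e-19 J
Step 2: G = H - T*S = -8.782e-19 - 5.676e-19
Step 3: G = -1.446e-18 J

-1.446e-18


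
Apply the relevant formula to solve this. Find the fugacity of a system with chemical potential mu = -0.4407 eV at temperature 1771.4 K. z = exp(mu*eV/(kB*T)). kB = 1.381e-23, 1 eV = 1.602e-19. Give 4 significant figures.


Step 1: Convert mu to Joules: -0.4407*1.602e-19 = -7.06e-20 J
Step 2: kB*T = 1.381e-23*1771.4 = 2.446e-20 J
Step 3: mu/(kB*T) = -2.886
Step 4: z = exp(-2.886) = 0.0558

0.0558


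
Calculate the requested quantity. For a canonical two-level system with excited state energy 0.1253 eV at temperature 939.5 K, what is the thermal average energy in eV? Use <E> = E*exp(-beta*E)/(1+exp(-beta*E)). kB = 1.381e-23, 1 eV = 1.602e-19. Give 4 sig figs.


Step 1: beta*E = 0.1253*1.602e-19/(1.381e-23*939.5) = 1.547
Step 2: exp(-beta*E) = 0.2129
Step 3: <E> = 0.1253*0.2129/(1+0.2129) = 0.02199 eV

0.02199


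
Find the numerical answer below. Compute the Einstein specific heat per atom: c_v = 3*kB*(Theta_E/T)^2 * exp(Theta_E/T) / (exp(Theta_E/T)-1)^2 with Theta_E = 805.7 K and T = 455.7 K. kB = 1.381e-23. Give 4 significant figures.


Step 1: x = Theta_E/T = 805.7/455.7 = 1.768
Step 2: x^2 = 3.126
Step 3: exp(x) = 5.859
Step 4: c_v = 3*1.381e-23*3.126*5.859/(5.859-1)^2 = 3.214e-23

3.214e-23


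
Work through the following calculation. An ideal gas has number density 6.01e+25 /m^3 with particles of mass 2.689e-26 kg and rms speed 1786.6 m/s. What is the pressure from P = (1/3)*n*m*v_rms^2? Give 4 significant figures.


Step 1: v_rms^2 = 1786.6^2 = 3.192e+06
Step 2: n*m = 6.01e+25*2.689e-26 = 1.616
Step 3: P = (1/3)*1.616*3.192e+06 = 1.719e+06 Pa

1.719e+06


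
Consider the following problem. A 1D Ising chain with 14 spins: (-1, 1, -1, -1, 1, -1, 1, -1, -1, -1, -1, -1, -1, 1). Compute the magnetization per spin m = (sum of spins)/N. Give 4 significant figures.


Step 1: Count up spins (+1): 4, down spins (-1): 10
Step 2: Total magnetization M = 4 - 10 = -6
Step 3: m = M/N = -6/14 = -0.4286

-0.4286


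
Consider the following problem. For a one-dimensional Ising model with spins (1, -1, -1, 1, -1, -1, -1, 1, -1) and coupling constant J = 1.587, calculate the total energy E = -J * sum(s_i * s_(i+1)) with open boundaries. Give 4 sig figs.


Step 1: Nearest-neighbor products: -1, 1, -1, -1, 1, 1, -1, -1
Step 2: Sum of products = -2
Step 3: E = -1.587 * -2 = 3.174

3.174


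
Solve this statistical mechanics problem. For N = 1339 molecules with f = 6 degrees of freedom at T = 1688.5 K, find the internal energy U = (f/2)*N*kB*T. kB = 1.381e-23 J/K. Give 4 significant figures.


Step 1: f/2 = 6/2 = 3.0
Step 2: N*kB*T = 1339*1.381e-23*1688.5 = 3.122e-17
Step 3: U = 3.0 * 3.122e-17 = 9.367e-17 J

9.367e-17


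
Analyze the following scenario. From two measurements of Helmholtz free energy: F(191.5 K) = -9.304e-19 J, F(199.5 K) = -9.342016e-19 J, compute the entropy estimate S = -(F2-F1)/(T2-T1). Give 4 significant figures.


Step 1: dF = F2 - F1 = -9.342016e-19 - (-9.304e-19) = -3.8016e-21 J
Step 2: dT = T2 - T1 = 199.5 - 191.5 = 8 K
Step 3: S = -dF/dT = -(-3.8016e-21)/8 = 4.752e-22 J/K

4.752e-22


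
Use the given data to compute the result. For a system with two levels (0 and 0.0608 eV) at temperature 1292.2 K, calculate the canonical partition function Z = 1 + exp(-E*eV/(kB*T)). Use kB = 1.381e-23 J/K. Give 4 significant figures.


Step 1: Compute beta*E = E*eV/(kB*T) = 0.0608*1.602e-19/(1.381e-23*1292.2) = 0.5458
Step 2: exp(-beta*E) = exp(-0.5458) = 0.5794
Step 3: Z = 1 + 0.5794 = 1.579

1.579


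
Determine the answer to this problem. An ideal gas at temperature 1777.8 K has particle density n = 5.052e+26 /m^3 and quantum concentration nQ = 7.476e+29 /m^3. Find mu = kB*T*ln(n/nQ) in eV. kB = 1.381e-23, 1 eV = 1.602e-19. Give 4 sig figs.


Step 1: n/nQ = 5.052e+26/7.476e+29 = 0.0006758
Step 2: ln(n/nQ) = -7.3
Step 3: mu = kB*T*ln(n/nQ) = 2.455e-20*-7.3 = -1.792e-19 J
Step 4: Convert to eV: -1.792e-19/1.602e-19 = -1.119 eV

-1.119


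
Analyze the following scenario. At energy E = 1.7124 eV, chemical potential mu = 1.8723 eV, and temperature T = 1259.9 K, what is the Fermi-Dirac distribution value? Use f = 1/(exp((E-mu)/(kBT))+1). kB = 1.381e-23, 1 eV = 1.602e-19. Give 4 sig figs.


Step 1: (E - mu) = 1.7124 - 1.8723 = -0.1599 eV
Step 2: Convert: (E-mu)*eV = -2.562e-20 J
Step 3: x = (E-mu)*eV/(kB*T) = -1.472
Step 4: f = 1/(exp(-1.472)+1) = 0.8134

0.8134


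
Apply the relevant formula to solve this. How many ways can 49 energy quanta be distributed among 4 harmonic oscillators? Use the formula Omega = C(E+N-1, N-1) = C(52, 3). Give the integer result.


Step 1: Use binomial coefficient C(52, 3)
Step 2: Numerator = 52! / 49!
Step 3: Denominator = 3!
Step 4: Omega = 22100

22100


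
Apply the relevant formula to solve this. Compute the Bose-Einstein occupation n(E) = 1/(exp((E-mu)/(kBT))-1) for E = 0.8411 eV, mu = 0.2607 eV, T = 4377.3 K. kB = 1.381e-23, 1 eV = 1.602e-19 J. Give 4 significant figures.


Step 1: (E - mu) = 0.5804 eV
Step 2: x = (E-mu)*eV/(kB*T) = 0.5804*1.602e-19/(1.381e-23*4377.3) = 1.538
Step 3: exp(x) = 4.656
Step 4: n = 1/(exp(x)-1) = 0.2735

0.2735


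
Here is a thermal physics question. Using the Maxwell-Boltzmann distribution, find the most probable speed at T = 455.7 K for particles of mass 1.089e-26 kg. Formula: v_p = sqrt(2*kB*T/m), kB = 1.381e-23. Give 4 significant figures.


Step 1: Numerator = 2*kB*T = 2*1.381e-23*455.7 = 1.259e-20
Step 2: Ratio = 1.259e-20 / 1.089e-26 = 1.156e+06
Step 3: v_p = sqrt(1.156e+06) = 1075 m/s

1075


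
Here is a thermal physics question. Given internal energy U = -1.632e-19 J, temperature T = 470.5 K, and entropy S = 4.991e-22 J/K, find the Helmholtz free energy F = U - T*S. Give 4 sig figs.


Step 1: T*S = 470.5 * 4.991e-22 = 2.348e-19 J
Step 2: F = U - T*S = -1.632e-19 - 2.348e-19
Step 3: F = -3.98e-19 J

-3.98e-19


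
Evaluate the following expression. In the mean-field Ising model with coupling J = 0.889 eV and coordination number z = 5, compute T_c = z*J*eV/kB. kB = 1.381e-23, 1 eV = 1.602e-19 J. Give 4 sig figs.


Step 1: z*J = 5*0.889 = 4.445 eV
Step 2: Convert to Joules: 4.445*1.602e-19 = 7.121e-19 J
Step 3: T_c = 7.121e-19 / 1.381e-23 = 5.156e+04 K

5.156e+04


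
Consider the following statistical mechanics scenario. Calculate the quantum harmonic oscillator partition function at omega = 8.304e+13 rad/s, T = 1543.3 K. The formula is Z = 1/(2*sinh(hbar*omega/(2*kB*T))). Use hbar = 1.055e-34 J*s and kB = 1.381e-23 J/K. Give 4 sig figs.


Step 1: Compute x = hbar*omega/(kB*T) = 1.055e-34*8.304e+13/(1.381e-23*1543.3) = 0.4111
Step 2: x/2 = 0.2055
Step 3: sinh(x/2) = 0.207
Step 4: Z = 1/(2*0.207) = 2.416

2.416


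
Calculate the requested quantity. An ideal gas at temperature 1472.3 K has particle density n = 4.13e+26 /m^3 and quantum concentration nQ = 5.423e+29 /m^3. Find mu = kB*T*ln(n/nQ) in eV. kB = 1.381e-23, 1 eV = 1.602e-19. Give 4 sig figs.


Step 1: n/nQ = 4.13e+26/5.423e+29 = 0.0007616
Step 2: ln(n/nQ) = -7.18
Step 3: mu = kB*T*ln(n/nQ) = 2.033e-20*-7.18 = -1.46e-19 J
Step 4: Convert to eV: -1.46e-19/1.602e-19 = -0.9113 eV

-0.9113


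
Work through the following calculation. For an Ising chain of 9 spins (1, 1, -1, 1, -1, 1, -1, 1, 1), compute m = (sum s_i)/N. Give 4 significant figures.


Step 1: Count up spins (+1): 6, down spins (-1): 3
Step 2: Total magnetization M = 6 - 3 = 3
Step 3: m = M/N = 3/9 = 0.3333

0.3333


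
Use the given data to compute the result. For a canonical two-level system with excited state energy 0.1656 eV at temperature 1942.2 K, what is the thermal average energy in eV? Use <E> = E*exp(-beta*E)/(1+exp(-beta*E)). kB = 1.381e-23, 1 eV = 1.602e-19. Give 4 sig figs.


Step 1: beta*E = 0.1656*1.602e-19/(1.381e-23*1942.2) = 0.9891
Step 2: exp(-beta*E) = 0.3719
Step 3: <E> = 0.1656*0.3719/(1+0.3719) = 0.04489 eV

0.04489


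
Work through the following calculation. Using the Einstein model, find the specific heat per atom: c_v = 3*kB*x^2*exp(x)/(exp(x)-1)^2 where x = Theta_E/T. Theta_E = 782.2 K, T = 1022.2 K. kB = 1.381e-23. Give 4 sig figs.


Step 1: x = Theta_E/T = 782.2/1022.2 = 0.7652
Step 2: x^2 = 0.5855
Step 3: exp(x) = 2.149
Step 4: c_v = 3*1.381e-23*0.5855*2.149/(2.149-1)^2 = 3.947e-23

3.947e-23


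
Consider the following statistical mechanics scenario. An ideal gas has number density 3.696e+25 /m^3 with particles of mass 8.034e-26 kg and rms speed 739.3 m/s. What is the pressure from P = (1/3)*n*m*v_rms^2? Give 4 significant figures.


Step 1: v_rms^2 = 739.3^2 = 5.466e+05
Step 2: n*m = 3.696e+25*8.034e-26 = 2.969
Step 3: P = (1/3)*2.969*5.466e+05 = 5.41e+05 Pa

5.41e+05


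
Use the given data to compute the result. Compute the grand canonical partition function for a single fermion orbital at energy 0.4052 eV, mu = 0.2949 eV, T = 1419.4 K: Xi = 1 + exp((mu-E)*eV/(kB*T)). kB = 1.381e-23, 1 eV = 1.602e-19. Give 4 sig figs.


Step 1: (mu - E) = 0.2949 - 0.4052 = -0.1103 eV
Step 2: x = (mu-E)*eV/(kB*T) = -0.1103*1.602e-19/(1.381e-23*1419.4) = -0.9014
Step 3: exp(x) = 0.406
Step 4: Xi = 1 + 0.406 = 1.406

1.406


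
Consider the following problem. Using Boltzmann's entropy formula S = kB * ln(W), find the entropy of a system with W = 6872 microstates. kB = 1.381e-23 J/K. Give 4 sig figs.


Step 1: ln(W) = ln(6872) = 8.835
Step 2: S = kB * ln(W) = 1.381e-23 * 8.835
Step 3: S = 1.22e-22 J/K

1.22e-22


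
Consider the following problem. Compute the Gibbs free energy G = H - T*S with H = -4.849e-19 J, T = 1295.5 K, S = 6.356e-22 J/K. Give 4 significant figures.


Step 1: T*S = 1295.5 * 6.356e-22 = 8.234e-19 J
Step 2: G = H - T*S = -4.849e-19 - 8.234e-19
Step 3: G = -1.308e-18 J

-1.308e-18


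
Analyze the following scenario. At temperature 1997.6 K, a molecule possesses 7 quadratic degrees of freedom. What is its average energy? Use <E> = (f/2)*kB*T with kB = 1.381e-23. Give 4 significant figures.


Step 1: f/2 = 7/2 = 3.5
Step 2: kB*T = 1.381e-23 * 1997.6 = 2.759e-20
Step 3: <E> = 3.5 * 2.759e-20 = 9.655e-20 J

9.655e-20


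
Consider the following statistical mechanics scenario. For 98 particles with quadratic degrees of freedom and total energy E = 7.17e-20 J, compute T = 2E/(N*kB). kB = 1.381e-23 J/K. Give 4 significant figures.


Step 1: Numerator = 2*E = 2*7.17e-20 = 1.434e-19 J
Step 2: Denominator = N*kB = 98*1.381e-23 = 1.353e-21
Step 3: T = 1.434e-19 / 1.353e-21 = 106 K

106


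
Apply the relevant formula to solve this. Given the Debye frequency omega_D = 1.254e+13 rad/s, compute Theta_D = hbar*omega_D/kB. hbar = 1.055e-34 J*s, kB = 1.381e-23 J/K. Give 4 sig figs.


Step 1: hbar*omega_D = 1.055e-34 * 1.254e+13 = 1.323e-21 J
Step 2: Theta_D = 1.323e-21 / 1.381e-23
Step 3: Theta_D = 95.8 K

95.8


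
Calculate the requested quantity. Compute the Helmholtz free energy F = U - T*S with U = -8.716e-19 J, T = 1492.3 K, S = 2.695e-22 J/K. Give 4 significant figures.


Step 1: T*S = 1492.3 * 2.695e-22 = 4.022e-19 J
Step 2: F = U - T*S = -8.716e-19 - 4.022e-19
Step 3: F = -1.274e-18 J

-1.274e-18


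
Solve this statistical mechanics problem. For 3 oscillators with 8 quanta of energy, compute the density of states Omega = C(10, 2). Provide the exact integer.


Step 1: Use binomial coefficient C(10, 2)
Step 2: Numerator = 10! / 8!
Step 3: Denominator = 2!
Step 4: Omega = 45

45


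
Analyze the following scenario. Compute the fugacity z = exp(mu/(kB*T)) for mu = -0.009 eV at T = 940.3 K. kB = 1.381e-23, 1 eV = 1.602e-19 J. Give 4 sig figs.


Step 1: Convert mu to Joules: -0.009*1.602e-19 = -1.442e-21 J
Step 2: kB*T = 1.381e-23*940.3 = 1.299e-20 J
Step 3: mu/(kB*T) = -0.111
Step 4: z = exp(-0.111) = 0.8949

0.8949


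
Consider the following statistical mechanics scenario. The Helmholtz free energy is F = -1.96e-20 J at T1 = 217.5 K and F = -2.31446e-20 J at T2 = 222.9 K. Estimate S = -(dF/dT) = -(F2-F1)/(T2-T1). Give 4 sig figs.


Step 1: dF = F2 - F1 = -2.31446e-20 - (-1.96e-20) = -3.5446e-21 J
Step 2: dT = T2 - T1 = 222.9 - 217.5 = 5.4 K
Step 3: S = -dF/dT = -(-3.5446e-21)/5.4 = 6.564e-22 J/K

6.564e-22


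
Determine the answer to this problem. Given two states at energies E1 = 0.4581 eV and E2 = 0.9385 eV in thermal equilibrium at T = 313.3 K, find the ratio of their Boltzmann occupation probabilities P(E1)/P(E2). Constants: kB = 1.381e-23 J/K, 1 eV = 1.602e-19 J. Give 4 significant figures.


Step 1: Compute energy difference dE = E1 - E2 = 0.4581 - 0.9385 = -0.4804 eV
Step 2: Convert to Joules: dE_J = -0.4804 * 1.602e-19 = -7.696e-20 J
Step 3: Compute exponent = -dE_J / (kB * T) = -(-7.696e-20) / (1.381e-23 * 313.3) = 17.79
Step 4: P(E1)/P(E2) = exp(17.79) = 5.308e+07

5.308e+07


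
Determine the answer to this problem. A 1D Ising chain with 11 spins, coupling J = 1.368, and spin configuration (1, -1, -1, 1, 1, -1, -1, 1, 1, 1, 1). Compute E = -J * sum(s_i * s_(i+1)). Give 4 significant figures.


Step 1: Nearest-neighbor products: -1, 1, -1, 1, -1, 1, -1, 1, 1, 1
Step 2: Sum of products = 2
Step 3: E = -1.368 * 2 = -2.736

-2.736


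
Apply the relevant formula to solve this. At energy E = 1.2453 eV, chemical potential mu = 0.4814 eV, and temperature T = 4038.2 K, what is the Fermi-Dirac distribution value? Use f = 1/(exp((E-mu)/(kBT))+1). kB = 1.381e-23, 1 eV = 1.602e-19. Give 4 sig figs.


Step 1: (E - mu) = 1.2453 - 0.4814 = 0.7639 eV
Step 2: Convert: (E-mu)*eV = 1.224e-19 J
Step 3: x = (E-mu)*eV/(kB*T) = 2.194
Step 4: f = 1/(exp(2.194)+1) = 0.1003

0.1003


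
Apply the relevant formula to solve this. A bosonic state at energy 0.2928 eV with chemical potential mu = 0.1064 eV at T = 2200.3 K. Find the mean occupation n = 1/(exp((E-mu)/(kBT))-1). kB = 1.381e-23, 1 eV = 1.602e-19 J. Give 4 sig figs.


Step 1: (E - mu) = 0.1864 eV
Step 2: x = (E-mu)*eV/(kB*T) = 0.1864*1.602e-19/(1.381e-23*2200.3) = 0.9827
Step 3: exp(x) = 2.672
Step 4: n = 1/(exp(x)-1) = 0.5982

0.5982


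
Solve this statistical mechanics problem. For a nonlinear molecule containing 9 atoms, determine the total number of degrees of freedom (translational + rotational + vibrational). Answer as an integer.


Step 1: Translational DOF = 3
Step 2: Rotational DOF (nonlinear) = 3
Step 3: Vibrational DOF = 3*9 - 6 = 21
Step 4: Total = 3 + 3 + 21 = 27

27


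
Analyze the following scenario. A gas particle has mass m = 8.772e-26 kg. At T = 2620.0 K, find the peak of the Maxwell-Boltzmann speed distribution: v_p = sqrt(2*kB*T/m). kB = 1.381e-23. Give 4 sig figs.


Step 1: Numerator = 2*kB*T = 2*1.381e-23*2620.0 = 7.236e-20
Step 2: Ratio = 7.236e-20 / 8.772e-26 = 8.249e+05
Step 3: v_p = sqrt(8.249e+05) = 908.3 m/s

908.3


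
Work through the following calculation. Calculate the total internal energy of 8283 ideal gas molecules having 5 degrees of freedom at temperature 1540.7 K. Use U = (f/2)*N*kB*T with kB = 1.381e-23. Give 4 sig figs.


Step 1: f/2 = 5/2 = 2.5
Step 2: N*kB*T = 8283*1.381e-23*1540.7 = 1.762e-16
Step 3: U = 2.5 * 1.762e-16 = 4.406e-16 J

4.406e-16


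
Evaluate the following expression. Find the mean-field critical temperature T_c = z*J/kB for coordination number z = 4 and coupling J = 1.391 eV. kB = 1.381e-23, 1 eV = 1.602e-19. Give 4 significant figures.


Step 1: z*J = 4*1.391 = 5.564 eV
Step 2: Convert to Joules: 5.564*1.602e-19 = 8.914e-19 J
Step 3: T_c = 8.914e-19 / 1.381e-23 = 6.454e+04 K

6.454e+04


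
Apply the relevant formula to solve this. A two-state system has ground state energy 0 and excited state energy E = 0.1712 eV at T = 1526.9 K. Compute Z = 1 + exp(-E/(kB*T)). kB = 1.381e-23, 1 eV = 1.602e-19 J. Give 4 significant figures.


Step 1: Compute beta*E = E*eV/(kB*T) = 0.1712*1.602e-19/(1.381e-23*1526.9) = 1.301
Step 2: exp(-beta*E) = exp(-1.301) = 0.2724
Step 3: Z = 1 + 0.2724 = 1.272

1.272


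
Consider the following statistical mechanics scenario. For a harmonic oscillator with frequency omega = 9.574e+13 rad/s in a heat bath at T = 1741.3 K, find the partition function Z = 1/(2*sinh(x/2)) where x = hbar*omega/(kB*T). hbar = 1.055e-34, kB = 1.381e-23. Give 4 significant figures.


Step 1: Compute x = hbar*omega/(kB*T) = 1.055e-34*9.574e+13/(1.381e-23*1741.3) = 0.42
Step 2: x/2 = 0.21
Step 3: sinh(x/2) = 0.2116
Step 4: Z = 1/(2*0.2116) = 2.363

2.363


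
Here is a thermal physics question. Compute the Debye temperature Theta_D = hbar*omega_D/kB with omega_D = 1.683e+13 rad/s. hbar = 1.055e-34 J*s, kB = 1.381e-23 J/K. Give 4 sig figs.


Step 1: hbar*omega_D = 1.055e-34 * 1.683e+13 = 1.776e-21 J
Step 2: Theta_D = 1.776e-21 / 1.381e-23
Step 3: Theta_D = 128.6 K

128.6


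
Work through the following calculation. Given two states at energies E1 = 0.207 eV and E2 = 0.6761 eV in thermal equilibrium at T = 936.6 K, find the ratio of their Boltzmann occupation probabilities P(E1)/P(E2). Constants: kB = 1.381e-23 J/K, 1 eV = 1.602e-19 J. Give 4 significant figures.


Step 1: Compute energy difference dE = E1 - E2 = 0.207 - 0.6761 = -0.4691 eV
Step 2: Convert to Joules: dE_J = -0.4691 * 1.602e-19 = -7.515e-20 J
Step 3: Compute exponent = -dE_J / (kB * T) = -(-7.515e-20) / (1.381e-23 * 936.6) = 5.81
Step 4: P(E1)/P(E2) = exp(5.81) = 333.6

333.6


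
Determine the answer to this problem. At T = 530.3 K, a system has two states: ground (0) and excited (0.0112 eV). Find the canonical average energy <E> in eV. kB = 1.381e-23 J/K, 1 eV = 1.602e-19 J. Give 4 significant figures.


Step 1: beta*E = 0.0112*1.602e-19/(1.381e-23*530.3) = 0.245
Step 2: exp(-beta*E) = 0.7827
Step 3: <E> = 0.0112*0.7827/(1+0.7827) = 0.004917 eV

0.004917


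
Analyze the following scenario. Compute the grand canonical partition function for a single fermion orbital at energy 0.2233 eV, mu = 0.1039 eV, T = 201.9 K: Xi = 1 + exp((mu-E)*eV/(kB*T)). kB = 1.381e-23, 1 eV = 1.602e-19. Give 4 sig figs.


Step 1: (mu - E) = 0.1039 - 0.2233 = -0.1194 eV
Step 2: x = (mu-E)*eV/(kB*T) = -0.1194*1.602e-19/(1.381e-23*201.9) = -6.86
Step 3: exp(x) = 0.001049
Step 4: Xi = 1 + 0.001049 = 1.001

1.001


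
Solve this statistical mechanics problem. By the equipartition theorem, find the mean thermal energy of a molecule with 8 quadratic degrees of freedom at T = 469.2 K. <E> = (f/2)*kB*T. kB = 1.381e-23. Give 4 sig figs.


Step 1: f/2 = 8/2 = 4
Step 2: kB*T = 1.381e-23 * 469.2 = 6.48e-21
Step 3: <E> = 4 * 6.48e-21 = 2.592e-20 J

2.592e-20


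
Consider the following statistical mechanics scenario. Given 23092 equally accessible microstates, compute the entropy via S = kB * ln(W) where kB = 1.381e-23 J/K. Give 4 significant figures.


Step 1: ln(W) = ln(23092) = 10.05
Step 2: S = kB * ln(W) = 1.381e-23 * 10.05
Step 3: S = 1.388e-22 J/K

1.388e-22


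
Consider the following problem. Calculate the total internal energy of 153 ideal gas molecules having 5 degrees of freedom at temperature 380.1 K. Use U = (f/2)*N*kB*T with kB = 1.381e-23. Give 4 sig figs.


Step 1: f/2 = 5/2 = 2.5
Step 2: N*kB*T = 153*1.381e-23*380.1 = 8.031e-19
Step 3: U = 2.5 * 8.031e-19 = 2.008e-18 J

2.008e-18


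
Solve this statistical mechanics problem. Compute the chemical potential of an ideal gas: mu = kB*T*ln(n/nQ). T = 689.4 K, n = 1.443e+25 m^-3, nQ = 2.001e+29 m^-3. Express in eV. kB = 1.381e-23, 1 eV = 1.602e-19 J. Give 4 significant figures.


Step 1: n/nQ = 1.443e+25/2.001e+29 = 7.211e-05
Step 2: ln(n/nQ) = -9.537
Step 3: mu = kB*T*ln(n/nQ) = 9.521e-21*-9.537 = -9.08e-20 J
Step 4: Convert to eV: -9.08e-20/1.602e-19 = -0.5668 eV

-0.5668


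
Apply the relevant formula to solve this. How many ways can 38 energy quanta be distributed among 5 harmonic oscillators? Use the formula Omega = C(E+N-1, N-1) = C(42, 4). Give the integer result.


Step 1: Use binomial coefficient C(42, 4)
Step 2: Numerator = 42! / 38!
Step 3: Denominator = 4!
Step 4: Omega = 111930

111930


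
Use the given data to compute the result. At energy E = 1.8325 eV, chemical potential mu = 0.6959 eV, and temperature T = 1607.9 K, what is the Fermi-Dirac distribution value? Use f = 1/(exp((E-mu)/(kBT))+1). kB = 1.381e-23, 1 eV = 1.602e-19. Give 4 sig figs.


Step 1: (E - mu) = 1.8325 - 0.6959 = 1.137 eV
Step 2: Convert: (E-mu)*eV = 1.821e-19 J
Step 3: x = (E-mu)*eV/(kB*T) = 8.2
Step 4: f = 1/(exp(8.2)+1) = 0.0002746

0.0002746


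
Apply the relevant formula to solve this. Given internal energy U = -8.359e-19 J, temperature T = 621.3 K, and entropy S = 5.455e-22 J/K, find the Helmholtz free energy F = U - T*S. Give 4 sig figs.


Step 1: T*S = 621.3 * 5.455e-22 = 3.389e-19 J
Step 2: F = U - T*S = -8.359e-19 - 3.389e-19
Step 3: F = -1.175e-18 J

-1.175e-18


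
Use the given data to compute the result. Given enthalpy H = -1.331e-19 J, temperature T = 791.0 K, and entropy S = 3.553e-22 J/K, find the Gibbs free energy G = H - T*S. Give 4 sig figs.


Step 1: T*S = 791.0 * 3.553e-22 = 2.81e-19 J
Step 2: G = H - T*S = -1.331e-19 - 2.81e-19
Step 3: G = -4.141e-19 J

-4.141e-19


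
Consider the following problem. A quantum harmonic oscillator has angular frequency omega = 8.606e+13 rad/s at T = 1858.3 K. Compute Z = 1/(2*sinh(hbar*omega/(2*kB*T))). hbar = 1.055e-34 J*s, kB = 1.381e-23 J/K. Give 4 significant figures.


Step 1: Compute x = hbar*omega/(kB*T) = 1.055e-34*8.606e+13/(1.381e-23*1858.3) = 0.3538
Step 2: x/2 = 0.1769
Step 3: sinh(x/2) = 0.1778
Step 4: Z = 1/(2*0.1778) = 2.812

2.812


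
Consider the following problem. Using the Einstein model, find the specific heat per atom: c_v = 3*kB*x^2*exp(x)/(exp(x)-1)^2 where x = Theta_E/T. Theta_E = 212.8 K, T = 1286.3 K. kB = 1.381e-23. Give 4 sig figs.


Step 1: x = Theta_E/T = 212.8/1286.3 = 0.1654
Step 2: x^2 = 0.02737
Step 3: exp(x) = 1.18
Step 4: c_v = 3*1.381e-23*0.02737*1.18/(1.18-1)^2 = 4.134e-23

4.134e-23


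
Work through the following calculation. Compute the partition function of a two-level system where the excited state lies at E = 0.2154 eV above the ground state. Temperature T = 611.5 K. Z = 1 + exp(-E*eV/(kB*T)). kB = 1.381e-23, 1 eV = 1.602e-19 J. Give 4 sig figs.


Step 1: Compute beta*E = E*eV/(kB*T) = 0.2154*1.602e-19/(1.381e-23*611.5) = 4.086
Step 2: exp(-beta*E) = exp(-4.086) = 0.0168
Step 3: Z = 1 + 0.0168 = 1.017

1.017


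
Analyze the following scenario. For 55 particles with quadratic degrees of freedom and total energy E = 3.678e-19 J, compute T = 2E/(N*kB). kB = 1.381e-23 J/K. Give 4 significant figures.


Step 1: Numerator = 2*E = 2*3.678e-19 = 7.356e-19 J
Step 2: Denominator = N*kB = 55*1.381e-23 = 7.595e-22
Step 3: T = 7.356e-19 / 7.595e-22 = 968.5 K

968.5


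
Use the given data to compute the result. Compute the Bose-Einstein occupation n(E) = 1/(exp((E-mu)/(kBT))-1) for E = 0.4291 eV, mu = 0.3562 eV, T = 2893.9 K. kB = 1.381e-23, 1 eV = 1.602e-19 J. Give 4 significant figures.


Step 1: (E - mu) = 0.0729 eV
Step 2: x = (E-mu)*eV/(kB*T) = 0.0729*1.602e-19/(1.381e-23*2893.9) = 0.2922
Step 3: exp(x) = 1.339
Step 4: n = 1/(exp(x)-1) = 2.946

2.946


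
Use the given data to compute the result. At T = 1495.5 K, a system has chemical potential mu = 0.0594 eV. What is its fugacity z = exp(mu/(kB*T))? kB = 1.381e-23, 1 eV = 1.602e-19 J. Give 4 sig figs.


Step 1: Convert mu to Joules: 0.0594*1.602e-19 = 9.516e-21 J
Step 2: kB*T = 1.381e-23*1495.5 = 2.065e-20 J
Step 3: mu/(kB*T) = 0.4608
Step 4: z = exp(0.4608) = 1.585

1.585


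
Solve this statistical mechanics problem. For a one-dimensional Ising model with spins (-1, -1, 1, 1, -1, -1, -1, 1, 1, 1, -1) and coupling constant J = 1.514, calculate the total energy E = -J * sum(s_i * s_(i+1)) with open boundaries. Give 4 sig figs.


Step 1: Nearest-neighbor products: 1, -1, 1, -1, 1, 1, -1, 1, 1, -1
Step 2: Sum of products = 2
Step 3: E = -1.514 * 2 = -3.028

-3.028


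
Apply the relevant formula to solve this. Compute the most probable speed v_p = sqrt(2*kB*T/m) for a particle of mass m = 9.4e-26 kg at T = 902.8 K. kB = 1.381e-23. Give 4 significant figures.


Step 1: Numerator = 2*kB*T = 2*1.381e-23*902.8 = 2.494e-20
Step 2: Ratio = 2.494e-20 / 9.4e-26 = 2.653e+05
Step 3: v_p = sqrt(2.653e+05) = 515 m/s

515


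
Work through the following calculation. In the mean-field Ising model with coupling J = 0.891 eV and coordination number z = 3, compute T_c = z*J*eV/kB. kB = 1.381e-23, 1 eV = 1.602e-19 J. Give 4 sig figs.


Step 1: z*J = 3*0.891 = 2.673 eV
Step 2: Convert to Joules: 2.673*1.602e-19 = 4.282e-19 J
Step 3: T_c = 4.282e-19 / 1.381e-23 = 3.101e+04 K

3.101e+04


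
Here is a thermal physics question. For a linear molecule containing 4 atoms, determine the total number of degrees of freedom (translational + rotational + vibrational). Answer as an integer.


Step 1: Translational DOF = 3
Step 2: Rotational DOF (linear) = 2
Step 3: Vibrational DOF = 3*4 - 5 = 7
Step 4: Total = 3 + 2 + 7 = 12

12


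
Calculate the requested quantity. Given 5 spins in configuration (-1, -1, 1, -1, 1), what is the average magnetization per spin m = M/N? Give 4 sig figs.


Step 1: Count up spins (+1): 2, down spins (-1): 3
Step 2: Total magnetization M = 2 - 3 = -1
Step 3: m = M/N = -1/5 = -0.2

-0.2


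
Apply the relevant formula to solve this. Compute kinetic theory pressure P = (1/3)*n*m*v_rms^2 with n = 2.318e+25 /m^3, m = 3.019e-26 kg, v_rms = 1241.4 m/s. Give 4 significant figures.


Step 1: v_rms^2 = 1241.4^2 = 1.541e+06
Step 2: n*m = 2.318e+25*3.019e-26 = 0.6998
Step 3: P = (1/3)*0.6998*1.541e+06 = 3.595e+05 Pa

3.595e+05


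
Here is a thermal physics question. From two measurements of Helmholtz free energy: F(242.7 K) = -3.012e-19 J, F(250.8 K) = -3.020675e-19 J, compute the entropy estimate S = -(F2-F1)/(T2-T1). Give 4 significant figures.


Step 1: dF = F2 - F1 = -3.020675e-19 - (-3.012e-19) = -8.675e-22 J
Step 2: dT = T2 - T1 = 250.8 - 242.7 = 8.1 K
Step 3: S = -dF/dT = -(-8.675e-22)/8.1 = 1.071e-22 J/K

1.071e-22


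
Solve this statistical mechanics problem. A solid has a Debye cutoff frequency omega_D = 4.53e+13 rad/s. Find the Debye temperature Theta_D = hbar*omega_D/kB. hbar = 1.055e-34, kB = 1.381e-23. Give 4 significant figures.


Step 1: hbar*omega_D = 1.055e-34 * 4.53e+13 = 4.779e-21 J
Step 2: Theta_D = 4.779e-21 / 1.381e-23
Step 3: Theta_D = 346.1 K

346.1


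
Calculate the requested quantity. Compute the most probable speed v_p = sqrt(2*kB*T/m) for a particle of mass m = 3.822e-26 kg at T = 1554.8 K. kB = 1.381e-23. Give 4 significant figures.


Step 1: Numerator = 2*kB*T = 2*1.381e-23*1554.8 = 4.294e-20
Step 2: Ratio = 4.294e-20 / 3.822e-26 = 1.124e+06
Step 3: v_p = sqrt(1.124e+06) = 1060 m/s

1060


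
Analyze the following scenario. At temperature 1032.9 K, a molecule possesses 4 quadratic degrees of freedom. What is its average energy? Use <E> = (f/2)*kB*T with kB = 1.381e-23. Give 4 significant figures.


Step 1: f/2 = 4/2 = 2
Step 2: kB*T = 1.381e-23 * 1032.9 = 1.426e-20
Step 3: <E> = 2 * 1.426e-20 = 2.853e-20 J

2.853e-20


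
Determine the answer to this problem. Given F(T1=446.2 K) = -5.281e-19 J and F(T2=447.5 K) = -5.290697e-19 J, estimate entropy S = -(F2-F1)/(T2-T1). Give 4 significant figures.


Step 1: dF = F2 - F1 = -5.290697e-19 - (-5.281e-19) = -9.697e-22 J
Step 2: dT = T2 - T1 = 447.5 - 446.2 = 1.3 K
Step 3: S = -dF/dT = -(-9.697e-22)/1.3 = 7.459e-22 J/K

7.459e-22


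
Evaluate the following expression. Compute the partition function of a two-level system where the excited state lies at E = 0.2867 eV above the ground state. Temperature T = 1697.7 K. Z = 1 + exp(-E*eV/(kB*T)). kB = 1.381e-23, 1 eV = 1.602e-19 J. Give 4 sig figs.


Step 1: Compute beta*E = E*eV/(kB*T) = 0.2867*1.602e-19/(1.381e-23*1697.7) = 1.959
Step 2: exp(-beta*E) = exp(-1.959) = 0.141
Step 3: Z = 1 + 0.141 = 1.141

1.141


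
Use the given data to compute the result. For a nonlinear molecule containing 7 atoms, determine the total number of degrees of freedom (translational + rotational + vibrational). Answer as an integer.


Step 1: Translational DOF = 3
Step 2: Rotational DOF (nonlinear) = 3
Step 3: Vibrational DOF = 3*7 - 6 = 15
Step 4: Total = 3 + 3 + 15 = 21

21


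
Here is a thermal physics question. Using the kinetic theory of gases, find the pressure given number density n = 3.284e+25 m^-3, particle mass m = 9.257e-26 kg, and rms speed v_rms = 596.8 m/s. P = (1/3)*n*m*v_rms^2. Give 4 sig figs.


Step 1: v_rms^2 = 596.8^2 = 3.562e+05
Step 2: n*m = 3.284e+25*9.257e-26 = 3.04
Step 3: P = (1/3)*3.04*3.562e+05 = 3.609e+05 Pa

3.609e+05


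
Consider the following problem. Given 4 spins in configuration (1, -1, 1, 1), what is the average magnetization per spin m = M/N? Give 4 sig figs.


Step 1: Count up spins (+1): 3, down spins (-1): 1
Step 2: Total magnetization M = 3 - 1 = 2
Step 3: m = M/N = 2/4 = 0.5

0.5


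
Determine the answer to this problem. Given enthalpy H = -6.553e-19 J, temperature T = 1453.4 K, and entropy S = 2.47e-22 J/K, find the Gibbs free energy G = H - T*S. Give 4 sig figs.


Step 1: T*S = 1453.4 * 2.47e-22 = 3.59e-19 J
Step 2: G = H - T*S = -6.553e-19 - 3.59e-19
Step 3: G = -1.014e-18 J

-1.014e-18


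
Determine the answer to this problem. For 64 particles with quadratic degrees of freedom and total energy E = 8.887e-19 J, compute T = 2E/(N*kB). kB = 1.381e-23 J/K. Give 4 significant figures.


Step 1: Numerator = 2*E = 2*8.887e-19 = 1.777e-18 J
Step 2: Denominator = N*kB = 64*1.381e-23 = 8.838e-22
Step 3: T = 1.777e-18 / 8.838e-22 = 2011 K

2011


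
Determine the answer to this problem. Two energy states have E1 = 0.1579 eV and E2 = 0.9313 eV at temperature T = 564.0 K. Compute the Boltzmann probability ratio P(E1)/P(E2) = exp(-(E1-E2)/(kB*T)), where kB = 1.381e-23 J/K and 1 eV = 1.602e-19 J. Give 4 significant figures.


Step 1: Compute energy difference dE = E1 - E2 = 0.1579 - 0.9313 = -0.7734 eV
Step 2: Convert to Joules: dE_J = -0.7734 * 1.602e-19 = -1.239e-19 J
Step 3: Compute exponent = -dE_J / (kB * T) = -(-1.239e-19) / (1.381e-23 * 564.0) = 15.91
Step 4: P(E1)/P(E2) = exp(15.91) = 8.099e+06

8.099e+06


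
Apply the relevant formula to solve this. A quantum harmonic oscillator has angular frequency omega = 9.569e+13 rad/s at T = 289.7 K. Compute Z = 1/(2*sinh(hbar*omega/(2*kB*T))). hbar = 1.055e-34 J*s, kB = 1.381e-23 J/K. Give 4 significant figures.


Step 1: Compute x = hbar*omega/(kB*T) = 1.055e-34*9.569e+13/(1.381e-23*289.7) = 2.523
Step 2: x/2 = 1.262
Step 3: sinh(x/2) = 1.624
Step 4: Z = 1/(2*1.624) = 0.3079

0.3079


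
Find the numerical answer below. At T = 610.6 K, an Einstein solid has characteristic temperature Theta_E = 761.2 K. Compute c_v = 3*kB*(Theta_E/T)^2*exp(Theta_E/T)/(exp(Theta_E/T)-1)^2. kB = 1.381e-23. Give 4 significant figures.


Step 1: x = Theta_E/T = 761.2/610.6 = 1.247
Step 2: x^2 = 1.554
Step 3: exp(x) = 3.479
Step 4: c_v = 3*1.381e-23*1.554*3.479/(3.479-1)^2 = 3.646e-23

3.646e-23


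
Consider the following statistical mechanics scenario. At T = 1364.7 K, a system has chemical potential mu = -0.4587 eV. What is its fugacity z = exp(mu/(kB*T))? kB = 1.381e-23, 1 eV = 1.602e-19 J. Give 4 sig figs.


Step 1: Convert mu to Joules: -0.4587*1.602e-19 = -7.348e-20 J
Step 2: kB*T = 1.381e-23*1364.7 = 1.885e-20 J
Step 3: mu/(kB*T) = -3.899
Step 4: z = exp(-3.899) = 0.02026

0.02026


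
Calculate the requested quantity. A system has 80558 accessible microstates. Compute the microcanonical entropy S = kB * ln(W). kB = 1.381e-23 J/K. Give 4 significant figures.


Step 1: ln(W) = ln(80558) = 11.3
Step 2: S = kB * ln(W) = 1.381e-23 * 11.3
Step 3: S = 1.56e-22 J/K

1.56e-22


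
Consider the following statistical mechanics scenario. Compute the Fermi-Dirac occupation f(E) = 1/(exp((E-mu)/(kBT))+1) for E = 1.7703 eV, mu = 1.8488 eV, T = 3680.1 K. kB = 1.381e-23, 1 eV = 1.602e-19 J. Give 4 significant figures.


Step 1: (E - mu) = 1.7703 - 1.8488 = -0.0785 eV
Step 2: Convert: (E-mu)*eV = -1.258e-20 J
Step 3: x = (E-mu)*eV/(kB*T) = -0.2474
Step 4: f = 1/(exp(-0.2474)+1) = 0.5615

0.5615


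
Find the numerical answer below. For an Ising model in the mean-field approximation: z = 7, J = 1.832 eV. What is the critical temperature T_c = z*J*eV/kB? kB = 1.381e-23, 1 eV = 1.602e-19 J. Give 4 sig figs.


Step 1: z*J = 7*1.832 = 12.82 eV
Step 2: Convert to Joules: 12.82*1.602e-19 = 2.054e-18 J
Step 3: T_c = 2.054e-18 / 1.381e-23 = 1.488e+05 K

1.488e+05


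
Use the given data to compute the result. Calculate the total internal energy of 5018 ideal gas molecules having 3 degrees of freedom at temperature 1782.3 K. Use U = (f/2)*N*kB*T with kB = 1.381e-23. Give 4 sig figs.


Step 1: f/2 = 3/2 = 1.5
Step 2: N*kB*T = 5018*1.381e-23*1782.3 = 1.235e-16
Step 3: U = 1.5 * 1.235e-16 = 1.853e-16 J

1.853e-16


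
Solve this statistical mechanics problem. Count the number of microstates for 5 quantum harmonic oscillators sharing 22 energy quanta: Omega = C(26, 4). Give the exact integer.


Step 1: Use binomial coefficient C(26, 4)
Step 2: Numerator = 26! / 22!
Step 3: Denominator = 4!
Step 4: Omega = 14950

14950


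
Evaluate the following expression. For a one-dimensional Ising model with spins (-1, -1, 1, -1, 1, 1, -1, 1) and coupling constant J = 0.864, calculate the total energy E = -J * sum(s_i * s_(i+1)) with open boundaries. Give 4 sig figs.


Step 1: Nearest-neighbor products: 1, -1, -1, -1, 1, -1, -1
Step 2: Sum of products = -3
Step 3: E = -0.864 * -3 = 2.592

2.592


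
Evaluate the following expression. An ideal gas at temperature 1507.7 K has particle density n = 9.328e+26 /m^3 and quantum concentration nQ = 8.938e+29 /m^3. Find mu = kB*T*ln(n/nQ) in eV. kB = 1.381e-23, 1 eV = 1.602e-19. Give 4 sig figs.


Step 1: n/nQ = 9.328e+26/8.938e+29 = 0.001044
Step 2: ln(n/nQ) = -6.865
Step 3: mu = kB*T*ln(n/nQ) = 2.082e-20*-6.865 = -1.429e-19 J
Step 4: Convert to eV: -1.429e-19/1.602e-19 = -0.8923 eV

-0.8923


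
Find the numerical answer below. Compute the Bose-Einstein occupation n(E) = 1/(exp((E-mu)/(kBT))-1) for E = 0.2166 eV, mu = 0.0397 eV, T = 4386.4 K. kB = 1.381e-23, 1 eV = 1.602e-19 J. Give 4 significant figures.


Step 1: (E - mu) = 0.1769 eV
Step 2: x = (E-mu)*eV/(kB*T) = 0.1769*1.602e-19/(1.381e-23*4386.4) = 0.4678
Step 3: exp(x) = 1.597
Step 4: n = 1/(exp(x)-1) = 1.676

1.676


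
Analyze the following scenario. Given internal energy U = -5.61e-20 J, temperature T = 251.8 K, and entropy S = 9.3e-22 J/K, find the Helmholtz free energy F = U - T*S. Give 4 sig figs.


Step 1: T*S = 251.8 * 9.3e-22 = 2.342e-19 J
Step 2: F = U - T*S = -5.61e-20 - 2.342e-19
Step 3: F = -2.903e-19 J

-2.903e-19


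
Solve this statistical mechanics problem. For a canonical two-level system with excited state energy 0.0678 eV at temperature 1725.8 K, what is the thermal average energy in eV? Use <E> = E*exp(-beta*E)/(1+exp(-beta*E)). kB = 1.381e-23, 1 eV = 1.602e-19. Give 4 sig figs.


Step 1: beta*E = 0.0678*1.602e-19/(1.381e-23*1725.8) = 0.4557
Step 2: exp(-beta*E) = 0.634
Step 3: <E> = 0.0678*0.634/(1+0.634) = 0.02631 eV

0.02631
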